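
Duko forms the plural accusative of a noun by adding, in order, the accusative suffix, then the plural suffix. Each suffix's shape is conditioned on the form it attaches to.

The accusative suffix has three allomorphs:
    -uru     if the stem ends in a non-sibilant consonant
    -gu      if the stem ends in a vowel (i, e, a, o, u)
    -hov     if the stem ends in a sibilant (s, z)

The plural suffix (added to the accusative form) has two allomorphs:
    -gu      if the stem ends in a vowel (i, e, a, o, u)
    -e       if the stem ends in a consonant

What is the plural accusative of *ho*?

Since the final sound of *ho* is /o/ (a vowel), it takes -gu, giving *hogu*.
The accusative form *hogu* — final sound /u/ (a vowel) → -gu → *hogugu*.

hogugu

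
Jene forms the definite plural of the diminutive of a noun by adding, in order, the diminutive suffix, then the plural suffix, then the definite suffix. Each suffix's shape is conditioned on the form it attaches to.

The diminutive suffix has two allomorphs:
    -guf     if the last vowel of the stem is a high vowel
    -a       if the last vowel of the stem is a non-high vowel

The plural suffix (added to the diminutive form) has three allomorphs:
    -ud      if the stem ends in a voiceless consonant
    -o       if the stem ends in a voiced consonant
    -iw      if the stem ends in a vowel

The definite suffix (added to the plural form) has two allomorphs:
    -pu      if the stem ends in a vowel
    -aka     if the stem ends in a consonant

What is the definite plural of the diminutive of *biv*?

Since the last vowel of *biv* is /i/ (a high vowel), it takes -guf, giving *bivguf*.
Since the final sound of the diminutive form *bivguf* is /f/ (a voiceless consonant), it takes -ud, giving *bivgufud*.
Since the final sound of the plural form *bivgufud* is /d/ (a consonant), it takes -aka, giving *bivgufudaka*.

bivgufudaka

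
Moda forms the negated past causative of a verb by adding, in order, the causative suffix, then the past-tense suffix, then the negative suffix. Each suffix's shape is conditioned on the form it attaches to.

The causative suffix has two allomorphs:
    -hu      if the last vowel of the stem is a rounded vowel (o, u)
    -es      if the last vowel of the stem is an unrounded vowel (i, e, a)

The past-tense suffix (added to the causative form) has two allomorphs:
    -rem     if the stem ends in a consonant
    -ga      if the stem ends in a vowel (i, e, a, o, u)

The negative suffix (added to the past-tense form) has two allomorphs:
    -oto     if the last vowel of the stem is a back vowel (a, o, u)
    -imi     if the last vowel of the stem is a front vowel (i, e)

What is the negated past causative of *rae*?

raeesremimi

The last vowel of *rae* is /e/, which is an unrounded vowel, so the causative suffix is -es, giving *raees*.
The causative form *raees*: final sound = /s/, a consonant → -rem → *raeesrem*.
The past-tense form *raeesrem* — last vowel /e/ (a front vowel) → -imi → *raeesremimi*.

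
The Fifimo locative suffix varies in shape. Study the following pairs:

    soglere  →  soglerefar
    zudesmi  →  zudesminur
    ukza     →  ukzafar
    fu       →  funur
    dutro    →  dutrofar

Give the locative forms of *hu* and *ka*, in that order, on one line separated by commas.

hunur, kafar

The alternation tracks the last vowel of the stem — -nur when the last vowel of the stem is a high vowel (*zudesmi*, *fu*); -far when the last vowel of the stem is a non-high vowel (*soglere*, *ukza*, *dutro*).
The last vowel of *hu* is /u/, which is a high vowel, so the suffix is -nur, giving *hunur*.
The last vowel of *ka* is /a/, which is a non-high vowel, so the suffix is -far, giving *kafar*.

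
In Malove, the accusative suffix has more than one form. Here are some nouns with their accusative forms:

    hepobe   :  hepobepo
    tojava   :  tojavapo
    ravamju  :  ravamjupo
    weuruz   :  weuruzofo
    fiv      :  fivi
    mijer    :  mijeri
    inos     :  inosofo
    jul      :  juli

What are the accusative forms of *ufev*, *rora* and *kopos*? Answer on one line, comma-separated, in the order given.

ufevi, rorapo, koposofo

The suffix is conditioned by the final sound: -ofo when the stem ends in a sibilant (*weuruz*, *inos*); -i when the stem ends in a non-sibilant consonant (*fiv*, *mijer*, *jul*); -po when the stem ends in a vowel (*hepobe*, *tojava*, *ravamju*).
The final sound of *ufev* is /v/, which is a non-sibilant consonant, so the suffix is -i, giving *ufevi*.
Since the final sound of *rora* is /a/ (a vowel), it takes -po, giving *rorapo*.
Since the final sound of *kopos* is /s/ (a sibilant), it takes -ofo, giving *koposofo*.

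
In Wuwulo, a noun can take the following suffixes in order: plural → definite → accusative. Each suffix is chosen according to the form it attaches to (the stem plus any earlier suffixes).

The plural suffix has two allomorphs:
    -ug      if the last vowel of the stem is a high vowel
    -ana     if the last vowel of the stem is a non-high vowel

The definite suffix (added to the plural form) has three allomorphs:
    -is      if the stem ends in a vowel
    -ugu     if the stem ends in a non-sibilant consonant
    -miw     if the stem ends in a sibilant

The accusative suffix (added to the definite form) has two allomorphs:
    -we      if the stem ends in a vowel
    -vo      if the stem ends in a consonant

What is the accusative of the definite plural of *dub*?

*dub* — last vowel /u/ (a high vowel) → -ug → *dubug*.
Since the final sound of the plural form *dubug* is /g/ (a non-sibilant consonant), it takes -ugu, giving *dubugugu*.
Since the final sound of the definite form *dubugugu* is /u/ (a vowel), it takes -we, giving *dubuguguwe*.

dubuguguwe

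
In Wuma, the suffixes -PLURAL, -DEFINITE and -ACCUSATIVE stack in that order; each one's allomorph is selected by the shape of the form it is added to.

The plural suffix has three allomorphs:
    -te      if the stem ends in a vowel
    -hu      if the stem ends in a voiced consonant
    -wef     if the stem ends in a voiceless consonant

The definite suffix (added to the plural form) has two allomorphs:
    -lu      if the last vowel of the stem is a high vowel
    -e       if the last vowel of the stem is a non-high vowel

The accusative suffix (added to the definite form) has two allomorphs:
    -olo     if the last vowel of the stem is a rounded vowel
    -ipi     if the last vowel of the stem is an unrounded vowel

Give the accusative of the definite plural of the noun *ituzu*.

ituzuteeipi

Since the final sound of *ituzu* is /u/ (a vowel), it takes -te, giving *ituzute*.
The last vowel of the plural form *ituzute* is /e/, which is a non-high vowel, so the definite suffix is -e, giving *ituzutee*.
Since the last vowel of the definite form *ituzutee* is /e/ (an unrounded vowel), it takes -ipi, giving *ituzuteeipi*.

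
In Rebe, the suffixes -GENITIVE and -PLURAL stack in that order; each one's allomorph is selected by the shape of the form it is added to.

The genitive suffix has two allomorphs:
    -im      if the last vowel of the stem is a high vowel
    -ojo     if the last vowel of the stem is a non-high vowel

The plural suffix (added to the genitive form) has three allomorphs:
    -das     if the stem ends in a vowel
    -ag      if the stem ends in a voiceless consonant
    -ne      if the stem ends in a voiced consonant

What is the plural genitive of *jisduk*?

The last vowel of *jisduk* is /u/, which is a high vowel, so the genitive suffix is -im, giving *jisdukim*.
Since the final sound of the genitive form *jisdukim* is /m/ (a voiced consonant), it takes -ne, giving *jisdukimne*.

jisdukimne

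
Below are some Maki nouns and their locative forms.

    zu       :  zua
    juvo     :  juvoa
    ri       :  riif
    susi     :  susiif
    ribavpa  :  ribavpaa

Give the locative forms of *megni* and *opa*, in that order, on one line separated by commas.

megniif, opaa

The suffix is conditioned by the last vowel: -if when the last vowel of the stem is a front vowel (*ri*, *susi*); -a when the last vowel of the stem is a back vowel (*zu*, *juvo*, *ribavpa*).
Since the last vowel of *megni* is /i/ (a front vowel), it takes -if, giving *megniif*.
*opa* — last vowel /a/ (a back vowel) → -a → *opaa*.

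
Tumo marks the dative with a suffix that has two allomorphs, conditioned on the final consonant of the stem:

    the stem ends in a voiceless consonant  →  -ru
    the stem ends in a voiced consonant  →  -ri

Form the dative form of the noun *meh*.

mehru

Since the final consonant of *meh* is /h/ (voiceless), it takes -ru, giving *mehru*.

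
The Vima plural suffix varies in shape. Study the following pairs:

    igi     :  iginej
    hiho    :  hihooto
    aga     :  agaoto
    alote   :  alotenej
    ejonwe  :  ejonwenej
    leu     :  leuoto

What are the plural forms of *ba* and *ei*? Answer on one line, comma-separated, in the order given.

Looking at the last vowel of each stem: -nej when the last vowel of the stem is a front vowel (*igi*, *alote*, *ejonwe*); -oto when the last vowel of the stem is a back vowel (*hiho*, *aga*, *leu*).
Since the last vowel of *ba* is /a/ (a back vowel), it takes -oto, giving *baoto*.
The last vowel of *ei* is /i/, which is a front vowel, so the suffix is -nej, giving *einej*.

baoto, einej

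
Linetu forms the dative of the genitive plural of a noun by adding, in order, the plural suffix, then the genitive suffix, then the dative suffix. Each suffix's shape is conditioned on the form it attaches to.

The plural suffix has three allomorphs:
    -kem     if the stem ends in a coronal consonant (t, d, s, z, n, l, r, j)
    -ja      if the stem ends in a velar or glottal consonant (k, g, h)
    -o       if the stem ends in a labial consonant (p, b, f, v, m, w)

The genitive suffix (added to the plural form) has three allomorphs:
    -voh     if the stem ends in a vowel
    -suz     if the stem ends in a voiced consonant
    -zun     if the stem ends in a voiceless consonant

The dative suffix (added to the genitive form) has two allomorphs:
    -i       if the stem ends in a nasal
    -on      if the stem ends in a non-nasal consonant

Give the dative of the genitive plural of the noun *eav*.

*eav*: final consonant = /v/, labial → -o → *eavo*.
The final sound of the plural form *eavo* is /o/, which is a vowel, so the genitive suffix is -voh, giving *eavovoh*.
The genitive form *eavovoh* — final consonant /h/ (non-nasal) → -on → *eavovohon*.

eavovohon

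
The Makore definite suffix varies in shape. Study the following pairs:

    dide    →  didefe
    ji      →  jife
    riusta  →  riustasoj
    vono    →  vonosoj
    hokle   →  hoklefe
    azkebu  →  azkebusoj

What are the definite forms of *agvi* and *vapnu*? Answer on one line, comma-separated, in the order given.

agvife, vapnusoj

The alternation tracks the last vowel of the stem — -fe when the last vowel of the stem is a front vowel (*dide*, *ji*, *hokle*); -soj when the last vowel of the stem is a back vowel (*riusta*, *vono*, *azkebu*).
The last vowel of *agvi* is /i/, which is a front vowel, so the suffix is -fe, giving *agvife*.
Since the last vowel of *vapnu* is /u/ (a back vowel), it takes -soj, giving *vapnusoj*.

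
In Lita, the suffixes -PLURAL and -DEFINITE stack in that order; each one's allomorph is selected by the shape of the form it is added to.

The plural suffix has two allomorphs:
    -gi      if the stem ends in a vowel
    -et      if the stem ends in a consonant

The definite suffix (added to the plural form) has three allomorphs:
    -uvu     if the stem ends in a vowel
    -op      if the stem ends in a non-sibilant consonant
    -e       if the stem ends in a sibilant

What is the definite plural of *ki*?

kigiuvu

The final sound of *ki* is /i/, which is a vowel, so the plural suffix is -gi, giving *kigi*.
Since the final sound of the plural form *kigi* is /i/ (a vowel), it takes -uvu, giving *kigiuvu*.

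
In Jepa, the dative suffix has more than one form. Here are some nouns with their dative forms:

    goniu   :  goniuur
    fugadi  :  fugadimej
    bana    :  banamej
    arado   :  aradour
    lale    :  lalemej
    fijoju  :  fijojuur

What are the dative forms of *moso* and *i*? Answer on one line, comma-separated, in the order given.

The pattern is rounding harmony: -ur when the last vowel of the stem is a rounded vowel (*goniu*, *arado*, *fijoju*); -mej when the last vowel of the stem is an unrounded vowel (*fugadi*, *bana*, *lale*).
*moso*: last vowel = /o/, a rounded vowel → -ur → *mosour*.
The last vowel of *i* is /i/, which is an unrounded vowel, so the suffix is -mej, giving *imej*.

mosour, imej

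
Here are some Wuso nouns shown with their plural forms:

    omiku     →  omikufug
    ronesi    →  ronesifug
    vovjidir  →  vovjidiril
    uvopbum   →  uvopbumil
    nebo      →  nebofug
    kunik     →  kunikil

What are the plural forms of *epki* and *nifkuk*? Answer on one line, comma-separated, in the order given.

epkifug, nifkukil

The suffix is conditioned by the final sound: -il when the stem ends in a consonant (*vovjidir*, *uvopbum*, *kunik*); -fug when the stem ends in a vowel (*omiku*, *ronesi*, *nebo*).
The final sound of *epki* is /i/, which is a vowel, so the suffix is -fug, giving *epkifug*.
*nifkuk* — final sound /k/ (a consonant) → -il → *nifkukil*.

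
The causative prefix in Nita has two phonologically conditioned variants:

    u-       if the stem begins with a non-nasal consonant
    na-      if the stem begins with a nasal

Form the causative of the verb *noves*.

*noves*: first consonant = /n/, a nasal → na- → *nanoves*.

nanoves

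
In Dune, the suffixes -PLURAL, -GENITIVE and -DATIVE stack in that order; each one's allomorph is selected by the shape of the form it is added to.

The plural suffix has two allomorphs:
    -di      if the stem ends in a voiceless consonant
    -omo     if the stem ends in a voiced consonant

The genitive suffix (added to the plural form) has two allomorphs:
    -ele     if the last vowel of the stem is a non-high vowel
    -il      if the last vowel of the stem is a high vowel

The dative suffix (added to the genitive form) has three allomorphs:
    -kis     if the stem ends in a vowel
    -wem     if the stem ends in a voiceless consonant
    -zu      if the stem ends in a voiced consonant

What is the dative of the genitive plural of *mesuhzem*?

mesuhzemomoelekis

The final consonant of *mesuhzem* is /m/, which is voiced, so the plural suffix is -omo, giving *mesuhzemomo*.
The last vowel of the plural form *mesuhzemomo* is /o/, which is a non-high vowel, so the genitive suffix is -ele, giving *mesuhzemomoele*.
The final sound of the genitive form *mesuhzemomoele* is /e/, which is a vowel, so the dative suffix is -kis, giving *mesuhzemomoelekis*.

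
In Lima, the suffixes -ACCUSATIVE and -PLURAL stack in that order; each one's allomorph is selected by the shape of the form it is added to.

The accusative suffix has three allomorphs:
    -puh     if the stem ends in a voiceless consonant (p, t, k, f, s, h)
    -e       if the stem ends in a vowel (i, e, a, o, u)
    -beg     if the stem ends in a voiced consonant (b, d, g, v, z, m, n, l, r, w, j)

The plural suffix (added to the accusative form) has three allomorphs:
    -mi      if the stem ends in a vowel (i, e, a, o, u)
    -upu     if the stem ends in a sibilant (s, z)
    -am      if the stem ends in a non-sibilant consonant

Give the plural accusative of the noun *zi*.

*zi* — final sound /i/ (a vowel) → -e → *zie*.
The accusative form *zie*: final sound = /e/, a vowel → -mi → *ziemi*.

ziemi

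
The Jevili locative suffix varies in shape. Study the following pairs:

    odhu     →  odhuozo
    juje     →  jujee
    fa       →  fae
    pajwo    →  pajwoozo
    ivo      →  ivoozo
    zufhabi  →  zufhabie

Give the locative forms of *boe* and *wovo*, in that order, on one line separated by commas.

The pattern is rounding harmony: -ozo when the last vowel of the stem is a rounded vowel (*odhu*, *pajwo*, *ivo*); -e when the last vowel of the stem is an unrounded vowel (*juje*, *fa*, *zufhabi*).
*boe* — last vowel /e/ (an unrounded vowel) → -e → *boee*.
Since the last vowel of *wovo* is /o/ (a rounded vowel), it takes -ozo, giving *wovoozo*.

boee, wovoozo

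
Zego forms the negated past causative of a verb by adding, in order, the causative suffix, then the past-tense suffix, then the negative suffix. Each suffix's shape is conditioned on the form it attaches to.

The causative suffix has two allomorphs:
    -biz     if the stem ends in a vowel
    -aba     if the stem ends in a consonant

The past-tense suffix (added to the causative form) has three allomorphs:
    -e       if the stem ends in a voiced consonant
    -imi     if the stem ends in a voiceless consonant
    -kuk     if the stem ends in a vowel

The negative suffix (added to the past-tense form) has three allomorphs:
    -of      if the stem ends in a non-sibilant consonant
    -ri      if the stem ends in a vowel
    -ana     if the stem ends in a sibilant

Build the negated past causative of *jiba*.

jibabizeri

The final sound of *jiba* is /a/, which is a vowel, so the causative suffix is -biz, giving *jibabiz*.
The final sound of the causative form *jibabiz* is /z/, which is a voiced consonant, so the past-tense suffix is -e, giving *jibabize*.
The past-tense form *jibabize* — final sound /e/ (a vowel) → -ri → *jibabizeri*.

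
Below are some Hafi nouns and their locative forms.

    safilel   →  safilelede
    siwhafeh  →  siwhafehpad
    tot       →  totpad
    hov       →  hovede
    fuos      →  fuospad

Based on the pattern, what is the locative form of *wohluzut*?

wohluzutpad

Looking at the final consonant of each stem: -pad when the stem ends in a voiceless consonant (*siwhafeh*, *tot*, *fuos*); -ede when the stem ends in a voiced consonant (*safilel*, *hov*).
The final consonant of *wohluzut* is /t/, which is voiceless, so the suffix is -pad, giving *wohluzutpad*.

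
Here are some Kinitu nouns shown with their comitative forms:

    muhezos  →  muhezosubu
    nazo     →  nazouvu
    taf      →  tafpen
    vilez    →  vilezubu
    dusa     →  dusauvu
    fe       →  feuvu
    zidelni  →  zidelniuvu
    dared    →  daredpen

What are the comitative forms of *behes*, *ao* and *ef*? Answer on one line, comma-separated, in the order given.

The alternation tracks the final sound of the stem — -ubu when the stem ends in a sibilant (*muhezos*, *vilez*); -pen when the stem ends in a non-sibilant consonant (*taf*, *dared*); -uvu when the stem ends in a vowel (*nazo*, *dusa*, *fe*, *zidelni*).
The final sound of *behes* is /s/, which is a sibilant, so the suffix is -ubu, giving *behesubu*.
*ao* — final sound /o/ (a vowel) → -uvu → *aouvu*.
Since the final sound of *ef* is /f/ (a non-sibilant consonant), it takes -pen, giving *efpen*.

behesubu, aouvu, efpen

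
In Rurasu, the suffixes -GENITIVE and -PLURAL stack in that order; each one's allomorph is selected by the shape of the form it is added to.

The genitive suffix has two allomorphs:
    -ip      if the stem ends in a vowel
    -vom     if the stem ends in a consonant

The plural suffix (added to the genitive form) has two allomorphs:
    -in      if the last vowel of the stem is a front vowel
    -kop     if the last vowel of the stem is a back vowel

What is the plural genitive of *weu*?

Since the final sound of *weu* is /u/ (a vowel), it takes -ip, giving *weuip*.
The genitive form *weuip* — last vowel /i/ (a front vowel) → -in → *weuipin*.

weuipin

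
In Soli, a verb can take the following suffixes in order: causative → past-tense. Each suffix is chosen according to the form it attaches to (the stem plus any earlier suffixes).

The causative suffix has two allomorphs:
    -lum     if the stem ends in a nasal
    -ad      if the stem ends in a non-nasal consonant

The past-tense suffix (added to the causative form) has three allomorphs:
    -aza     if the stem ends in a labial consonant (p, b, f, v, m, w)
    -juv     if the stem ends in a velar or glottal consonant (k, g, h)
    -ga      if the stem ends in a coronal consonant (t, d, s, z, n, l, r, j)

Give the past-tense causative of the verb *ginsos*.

Since the final consonant of *ginsos* is /s/ (non-nasal), it takes -ad, giving *ginsosad*.
Since the final consonant of the causative form *ginsosad* is /d/ (coronal), it takes -ga, giving *ginsosadga*.

ginsosadga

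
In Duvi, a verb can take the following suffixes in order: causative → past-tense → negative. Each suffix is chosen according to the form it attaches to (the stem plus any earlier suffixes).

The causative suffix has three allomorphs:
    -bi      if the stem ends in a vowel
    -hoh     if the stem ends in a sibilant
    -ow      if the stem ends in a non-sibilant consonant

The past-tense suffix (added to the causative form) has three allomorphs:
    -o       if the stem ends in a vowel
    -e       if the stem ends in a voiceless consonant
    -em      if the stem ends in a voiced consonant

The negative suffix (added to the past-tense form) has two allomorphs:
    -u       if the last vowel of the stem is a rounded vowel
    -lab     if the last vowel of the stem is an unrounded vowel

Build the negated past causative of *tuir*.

*tuir*: final sound = /r/, a non-sibilant consonant → -ow → *tuirow*.
The final sound of the causative form *tuirow* is /w/, which is a voiced consonant, so the past-tense suffix is -em, giving *tuirowem*.
Since the last vowel of the past-tense form *tuirowem* is /e/ (an unrounded vowel), it takes -lab, giving *tuirowemlab*.

tuirowemlab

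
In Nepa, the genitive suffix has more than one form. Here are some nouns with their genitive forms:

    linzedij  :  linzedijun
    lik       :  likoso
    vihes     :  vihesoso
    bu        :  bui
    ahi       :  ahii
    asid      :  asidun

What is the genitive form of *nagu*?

nagui

The suffix is conditioned by the final sound: -oso when the stem ends in a voiceless consonant (*lik*, *vihes*); -un when the stem ends in a voiced consonant (*linzedij*, *asid*); -i when the stem ends in a vowel (*bu*, *ahi*).
Since the final sound of *nagu* is /u/ (a vowel), it takes -i, giving *nagui*.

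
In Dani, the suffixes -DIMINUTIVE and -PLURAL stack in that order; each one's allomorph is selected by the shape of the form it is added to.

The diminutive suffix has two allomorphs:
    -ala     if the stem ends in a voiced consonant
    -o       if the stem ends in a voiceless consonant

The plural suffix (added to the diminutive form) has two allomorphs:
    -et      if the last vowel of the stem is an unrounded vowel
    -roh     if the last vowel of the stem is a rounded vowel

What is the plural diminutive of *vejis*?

*vejis* — final consonant /s/ (voiceless) → -o → *vejiso*.
The last vowel of the diminutive form *vejiso* is /o/, which is a rounded vowel, so the plural suffix is -roh, giving *vejisoroh*.

vejisoroh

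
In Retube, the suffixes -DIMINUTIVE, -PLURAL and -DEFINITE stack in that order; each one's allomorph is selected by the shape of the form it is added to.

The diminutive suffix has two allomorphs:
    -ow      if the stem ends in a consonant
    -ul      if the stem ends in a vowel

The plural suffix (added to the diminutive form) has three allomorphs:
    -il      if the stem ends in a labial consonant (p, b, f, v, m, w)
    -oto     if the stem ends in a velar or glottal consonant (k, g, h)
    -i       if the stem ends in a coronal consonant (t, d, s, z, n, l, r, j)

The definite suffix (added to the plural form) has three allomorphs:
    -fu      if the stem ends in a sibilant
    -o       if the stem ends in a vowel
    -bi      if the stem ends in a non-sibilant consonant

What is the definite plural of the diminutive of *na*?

The final sound of *na* is /a/, which is a vowel, so the diminutive suffix is -ul, giving *naul*.
The final consonant of the diminutive form *naul* is /l/, which is coronal, so the plural suffix is -i, giving *nauli*.
Since the final sound of the plural form *nauli* is /i/ (a vowel), it takes -o, giving *naulio*.

naulio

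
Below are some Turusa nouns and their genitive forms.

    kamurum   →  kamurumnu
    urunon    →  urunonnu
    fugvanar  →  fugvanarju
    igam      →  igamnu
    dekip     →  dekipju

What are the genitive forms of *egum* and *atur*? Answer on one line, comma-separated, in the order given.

The suffix is conditioned by the final consonant: -nu when the stem ends in a nasal (*kamurum*, *urunon*, *igam*); -ju when the stem ends in a non-nasal consonant (*fugvanar*, *dekip*).
*egum* — final consonant /m/ (a nasal) → -nu → *egumnu*.
The final consonant of *atur* is /r/, which is non-nasal, so the suffix is -ju, giving *aturju*.

egumnu, aturju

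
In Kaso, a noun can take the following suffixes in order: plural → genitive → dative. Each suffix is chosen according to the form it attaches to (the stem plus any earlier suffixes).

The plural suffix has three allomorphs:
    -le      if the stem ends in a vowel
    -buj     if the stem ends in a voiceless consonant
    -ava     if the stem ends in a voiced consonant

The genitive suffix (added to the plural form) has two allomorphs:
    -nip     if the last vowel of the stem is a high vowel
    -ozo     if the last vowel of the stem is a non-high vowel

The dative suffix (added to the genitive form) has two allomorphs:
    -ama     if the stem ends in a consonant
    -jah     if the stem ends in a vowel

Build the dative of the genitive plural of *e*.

eleozojah

The final sound of *e* is /e/, which is a vowel, so the plural suffix is -le, giving *ele*.
The last vowel of the plural form *ele* is /e/, which is a non-high vowel, so the genitive suffix is -ozo, giving *eleozo*.
The final sound of the genitive form *eleozo* is /o/, which is a vowel, so the dative suffix is -jah, giving *eleozojah*.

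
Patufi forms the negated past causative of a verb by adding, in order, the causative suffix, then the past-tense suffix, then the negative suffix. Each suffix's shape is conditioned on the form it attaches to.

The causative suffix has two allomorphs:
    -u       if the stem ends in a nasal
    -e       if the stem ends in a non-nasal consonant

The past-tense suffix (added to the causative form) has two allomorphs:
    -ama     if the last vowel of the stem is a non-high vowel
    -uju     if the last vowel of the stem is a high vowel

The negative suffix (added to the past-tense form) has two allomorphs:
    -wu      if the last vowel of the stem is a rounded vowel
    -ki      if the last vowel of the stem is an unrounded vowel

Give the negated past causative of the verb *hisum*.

*hisum*: final consonant = /m/, a nasal → -u → *hisumu*.
The causative form *hisumu* — last vowel /u/ (a high vowel) → -uju → *hisumuuju*.
Since the last vowel of the past-tense form *hisumuuju* is /u/ (a rounded vowel), it takes -wu, giving *hisumuujuwu*.

hisumuujuwu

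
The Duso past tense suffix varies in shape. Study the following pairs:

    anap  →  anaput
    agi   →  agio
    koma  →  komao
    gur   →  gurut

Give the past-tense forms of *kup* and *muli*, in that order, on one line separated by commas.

The suffix is conditioned by the final sound: -ut when the stem ends in a consonant (*anap*, *gur*); -o when the stem ends in a vowel (*agi*, *koma*).
Since the final sound of *kup* is /p/ (a consonant), it takes -ut, giving *kuput*.
*muli*: final sound = /i/, a vowel → -o → *mulio*.

kuput, mulio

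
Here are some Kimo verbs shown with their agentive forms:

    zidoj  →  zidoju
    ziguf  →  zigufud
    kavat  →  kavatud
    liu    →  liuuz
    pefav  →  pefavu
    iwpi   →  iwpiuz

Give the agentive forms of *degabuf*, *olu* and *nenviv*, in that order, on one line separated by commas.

degabufud, oluuz, nenvivu

Looking at the final sound of each stem: -ud when the stem ends in a voiceless consonant (*ziguf*, *kavat*); -u when the stem ends in a voiced consonant (*zidoj*, *pefav*); -uz when the stem ends in a vowel (*liu*, *iwpi*).
*degabuf* — final sound /f/ (a voiceless consonant) → -ud → *degabufud*.
Since the final sound of *olu* is /u/ (a vowel), it takes -uz, giving *oluuz*.
The final sound of *nenviv* is /v/, which is a voiced consonant, so the suffix is -u, giving *nenvivu*.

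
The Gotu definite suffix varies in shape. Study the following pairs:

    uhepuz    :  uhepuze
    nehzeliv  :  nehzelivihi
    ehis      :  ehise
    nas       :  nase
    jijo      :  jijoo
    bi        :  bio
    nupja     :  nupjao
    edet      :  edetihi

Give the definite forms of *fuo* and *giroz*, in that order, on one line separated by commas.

Looking at the final sound of each stem: -e when the stem ends in a sibilant (*uhepuz*, *ehis*, *nas*); -ihi when the stem ends in a non-sibilant consonant (*nehzeliv*, *edet*); -o when the stem ends in a vowel (*jijo*, *bi*, *nupja*).
Since the final sound of *fuo* is /o/ (a vowel), it takes -o, giving *fuoo*.
*giroz* — final sound /z/ (a sibilant) → -e → *giroze*.

fuoo, giroze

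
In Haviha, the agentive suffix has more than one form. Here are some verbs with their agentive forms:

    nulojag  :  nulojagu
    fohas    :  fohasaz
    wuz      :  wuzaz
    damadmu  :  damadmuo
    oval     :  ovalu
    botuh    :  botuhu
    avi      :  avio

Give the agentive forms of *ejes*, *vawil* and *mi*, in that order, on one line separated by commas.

Looking at the final sound of each stem: -az when the stem ends in a sibilant (*fohas*, *wuz*); -u when the stem ends in a non-sibilant consonant (*nulojag*, *oval*, *botuh*); -o when the stem ends in a vowel (*damadmu*, *avi*).
*ejes* — final sound /s/ (a sibilant) → -az → *ejesaz*.
*vawil* — final sound /l/ (a non-sibilant consonant) → -u → *vawilu*.
The final sound of *mi* is /i/, which is a vowel, so the suffix is -o, giving *mio*.

ejesaz, vawilu, mio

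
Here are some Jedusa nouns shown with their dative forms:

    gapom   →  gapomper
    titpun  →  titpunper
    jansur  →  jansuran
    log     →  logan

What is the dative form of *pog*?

The suffix is conditioned by the final consonant: -per when the stem ends in a nasal (*gapom*, *titpun*); -an when the stem ends in a non-nasal consonant (*jansur*, *log*).
The final consonant of *pog* is /g/, which is non-nasal, so the suffix is -an, giving *pogan*.

pogan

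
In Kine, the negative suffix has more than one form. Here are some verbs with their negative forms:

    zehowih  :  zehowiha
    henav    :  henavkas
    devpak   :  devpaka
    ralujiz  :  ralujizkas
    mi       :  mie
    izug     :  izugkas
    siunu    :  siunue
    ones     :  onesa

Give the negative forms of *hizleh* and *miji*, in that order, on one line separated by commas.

hizleha, mijie

Looking at the final sound of each stem: -a when the stem ends in a voiceless consonant (*zehowih*, *devpak*, *ones*); -kas when the stem ends in a voiced consonant (*henav*, *ralujiz*, *izug*); -e when the stem ends in a vowel (*mi*, *siunu*).
*hizleh*: final sound = /h/, a voiceless consonant → -a → *hizleha*.
*miji*: final sound = /i/, a vowel → -e → *mijie*.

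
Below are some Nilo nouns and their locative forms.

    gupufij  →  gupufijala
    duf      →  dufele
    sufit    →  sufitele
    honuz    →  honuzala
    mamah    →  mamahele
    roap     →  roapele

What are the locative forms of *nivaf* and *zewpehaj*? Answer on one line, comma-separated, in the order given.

nivafele, zewpehajala

Looking at the final consonant of each stem: -ele when the stem ends in a voiceless consonant (*duf*, *sufit*, *mamah*, *roap*); -ala when the stem ends in a voiced consonant (*gupufij*, *honuz*).
*nivaf* — final consonant /f/ (voiceless) → -ele → *nivafele*.
*zewpehaj*: final consonant = /j/, voiced → -ala → *zewpehajala*.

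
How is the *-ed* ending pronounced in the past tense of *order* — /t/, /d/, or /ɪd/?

The stem *order* ends in a voiced sound other than /d/.
The -ed suffix is realized as /ɪd/ after /t, d/; as /t/ after other voiceless consonants; and as /d/ after other voiced sounds.
So -ed on *order* is pronounced /d/.

/d/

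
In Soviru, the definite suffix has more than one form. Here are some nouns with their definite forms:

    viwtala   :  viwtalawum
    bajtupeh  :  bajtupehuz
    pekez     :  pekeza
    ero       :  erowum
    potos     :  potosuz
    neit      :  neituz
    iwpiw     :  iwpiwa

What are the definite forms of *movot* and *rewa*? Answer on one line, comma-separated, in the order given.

movotuz, rewawum

The alternation tracks the final sound of the stem — -uz when the stem ends in a voiceless consonant (*bajtupeh*, *potos*, *neit*); -a when the stem ends in a voiced consonant (*pekez*, *iwpiw*); -wum when the stem ends in a vowel (*viwtala*, *ero*).
*movot*: final sound = /t/, a voiceless consonant → -uz → *movotuz*.
*rewa*: final sound = /a/, a vowel → -wum → *rewawum*.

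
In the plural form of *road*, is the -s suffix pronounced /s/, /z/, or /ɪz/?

/z/

The stem *road* ends in a voiced non-sibilant sound.
The plural suffix surfaces as /ɪz/ after sibilants, /s/ after other voiceless consonants, and /z/ after other voiced sounds.
So the plural -s on *road* is pronounced /z/.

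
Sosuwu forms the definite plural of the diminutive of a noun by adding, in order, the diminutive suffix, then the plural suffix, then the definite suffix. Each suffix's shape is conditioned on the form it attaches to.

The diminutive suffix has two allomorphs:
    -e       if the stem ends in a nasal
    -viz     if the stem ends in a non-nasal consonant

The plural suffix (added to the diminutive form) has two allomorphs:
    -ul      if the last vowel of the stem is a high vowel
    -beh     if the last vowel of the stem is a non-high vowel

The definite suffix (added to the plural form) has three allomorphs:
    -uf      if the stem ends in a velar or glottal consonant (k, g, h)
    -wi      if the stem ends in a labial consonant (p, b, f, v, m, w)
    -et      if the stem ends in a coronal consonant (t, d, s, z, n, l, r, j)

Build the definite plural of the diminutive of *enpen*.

The final consonant of *enpen* is /n/, which is a nasal, so the diminutive suffix is -e, giving *enpene*.
The diminutive form *enpene*: last vowel = /e/, a non-high vowel → -beh → *enpenebeh*.
Since the final consonant of the plural form *enpenebeh* is /h/ (velar/glottal), it takes -uf, giving *enpenebehuf*.

enpenebehuf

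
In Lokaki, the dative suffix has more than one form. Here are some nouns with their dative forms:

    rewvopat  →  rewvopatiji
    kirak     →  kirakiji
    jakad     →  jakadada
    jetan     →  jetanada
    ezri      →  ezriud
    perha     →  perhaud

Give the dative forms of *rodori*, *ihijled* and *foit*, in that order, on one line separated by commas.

rodoriud, ihijledada, foitiji

Looking at the final sound of each stem: -iji when the stem ends in a voiceless consonant (*rewvopat*, *kirak*); -ada when the stem ends in a voiced consonant (*jakad*, *jetan*); -ud when the stem ends in a vowel (*ezri*, *perha*).
*rodori*: final sound = /i/, a vowel → -ud → *rodoriud*.
Since the final sound of *ihijled* is /d/ (a voiced consonant), it takes -ada, giving *ihijledada*.
*foit*: final sound = /t/, a voiceless consonant → -iji → *foitiji*.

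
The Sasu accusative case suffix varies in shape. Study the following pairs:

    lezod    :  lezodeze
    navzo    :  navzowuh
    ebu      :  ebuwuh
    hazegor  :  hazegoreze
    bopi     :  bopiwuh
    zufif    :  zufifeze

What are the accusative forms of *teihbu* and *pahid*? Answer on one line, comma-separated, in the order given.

The suffix is conditioned by the final sound: -eze when the stem ends in a consonant (*lezod*, *hazegor*, *zufif*); -wuh when the stem ends in a vowel (*navzo*, *ebu*, *bopi*).
*teihbu* — final sound /u/ (a vowel) → -wuh → *teihbuwuh*.
The final sound of *pahid* is /d/, which is a consonant, so the suffix is -eze, giving *pahideze*.

teihbuwuh, pahideze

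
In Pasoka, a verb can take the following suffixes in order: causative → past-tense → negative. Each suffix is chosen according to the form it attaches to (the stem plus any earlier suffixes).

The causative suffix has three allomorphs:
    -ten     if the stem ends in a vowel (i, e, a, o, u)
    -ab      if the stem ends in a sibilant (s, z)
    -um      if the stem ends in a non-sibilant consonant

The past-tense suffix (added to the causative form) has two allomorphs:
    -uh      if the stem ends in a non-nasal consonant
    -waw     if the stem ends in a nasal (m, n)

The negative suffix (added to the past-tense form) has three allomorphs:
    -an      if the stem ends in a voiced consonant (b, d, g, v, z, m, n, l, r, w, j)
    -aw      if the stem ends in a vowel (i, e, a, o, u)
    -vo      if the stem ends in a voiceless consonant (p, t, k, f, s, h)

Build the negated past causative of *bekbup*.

*bekbup*: final sound = /p/, a non-sibilant consonant → -um → *bekbupum*.
The final consonant of the causative form *bekbupum* is /m/, which is a nasal, so the past-tense suffix is -waw, giving *bekbupumwaw*.
The past-tense form *bekbupumwaw*: final sound = /w/, a voiced consonant → -an → *bekbupumwawan*.

bekbupumwawan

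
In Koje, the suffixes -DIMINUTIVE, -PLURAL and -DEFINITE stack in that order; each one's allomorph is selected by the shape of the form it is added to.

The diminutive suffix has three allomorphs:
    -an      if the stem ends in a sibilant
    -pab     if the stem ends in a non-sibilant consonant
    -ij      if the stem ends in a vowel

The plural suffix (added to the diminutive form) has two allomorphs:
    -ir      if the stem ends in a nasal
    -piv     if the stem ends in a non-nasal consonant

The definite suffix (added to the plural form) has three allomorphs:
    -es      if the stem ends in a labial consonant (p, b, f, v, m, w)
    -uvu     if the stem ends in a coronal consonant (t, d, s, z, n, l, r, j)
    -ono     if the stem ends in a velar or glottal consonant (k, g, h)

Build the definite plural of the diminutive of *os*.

osaniruvu

*os* — final sound /s/ (a sibilant) → -an → *osan*.
The diminutive form *osan*: final consonant = /n/, a nasal → -ir → *osanir*.
The plural form *osanir*: final consonant = /r/, coronal → -uvu → *osaniruvu*.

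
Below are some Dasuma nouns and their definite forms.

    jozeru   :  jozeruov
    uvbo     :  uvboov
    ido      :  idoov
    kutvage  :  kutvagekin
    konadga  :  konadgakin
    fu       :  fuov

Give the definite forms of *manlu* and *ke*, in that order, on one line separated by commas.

The alternation tracks the last vowel of the stem — -ov when the last vowel of the stem is a rounded vowel (*jozeru*, *uvbo*, *ido*, *fu*); -kin when the last vowel of the stem is an unrounded vowel (*kutvage*, *konadga*).
*manlu* — last vowel /u/ (a rounded vowel) → -ov → *manluov*.
Since the last vowel of *ke* is /e/ (an unrounded vowel), it takes -kin, giving *kekin*.

manluov, kekin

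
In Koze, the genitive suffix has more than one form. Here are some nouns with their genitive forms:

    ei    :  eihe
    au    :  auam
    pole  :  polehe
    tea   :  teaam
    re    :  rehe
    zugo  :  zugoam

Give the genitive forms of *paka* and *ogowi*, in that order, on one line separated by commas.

pakaam, ogowihe

The pattern is front/back vowel harmony: -he when the last vowel of the stem is a front vowel (*ei*, *pole*, *re*); -am when the last vowel of the stem is a back vowel (*au*, *tea*, *zugo*).
Since the last vowel of *paka* is /a/ (a back vowel), it takes -am, giving *pakaam*.
Since the last vowel of *ogowi* is /i/ (a front vowel), it takes -he, giving *ogowihe*.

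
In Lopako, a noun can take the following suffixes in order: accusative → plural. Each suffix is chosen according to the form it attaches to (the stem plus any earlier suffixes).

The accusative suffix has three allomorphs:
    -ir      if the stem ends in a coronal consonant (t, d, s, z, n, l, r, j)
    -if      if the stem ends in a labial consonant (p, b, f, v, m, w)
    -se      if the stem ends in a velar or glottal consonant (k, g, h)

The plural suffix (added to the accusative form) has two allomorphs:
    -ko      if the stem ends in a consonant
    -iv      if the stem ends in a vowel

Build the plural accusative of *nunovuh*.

Since the final consonant of *nunovuh* is /h/ (velar/glottal), it takes -se, giving *nunovuhse*.
The accusative form *nunovuhse* — final sound /e/ (a vowel) → -iv → *nunovuhseiv*.

nunovuhseiv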